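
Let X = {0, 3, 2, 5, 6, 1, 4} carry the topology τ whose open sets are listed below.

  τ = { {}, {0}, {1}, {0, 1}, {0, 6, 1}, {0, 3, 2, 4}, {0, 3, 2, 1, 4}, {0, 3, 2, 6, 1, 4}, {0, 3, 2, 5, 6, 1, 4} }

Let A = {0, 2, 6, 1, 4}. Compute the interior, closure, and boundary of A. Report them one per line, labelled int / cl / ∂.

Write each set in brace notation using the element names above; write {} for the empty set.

opens ⊆ A: {}, {0}, {1}, {0, 1}, {0, 6, 1}; union → int = {0, 6, 1}
complement {3, 5}; its interior {}; cl(A) = X∖{} = {0, 3, 2, 5, 6, 1, 4}
boundary = {0, 3, 2, 5, 6, 1, 4} ∖ {0, 6, 1} = {3, 2, 5, 4}

int(A) = {0, 6, 1}
cl(A)  = {0, 3, 2, 5, 6, 1, 4}
∂A     = {3, 2, 5, 4}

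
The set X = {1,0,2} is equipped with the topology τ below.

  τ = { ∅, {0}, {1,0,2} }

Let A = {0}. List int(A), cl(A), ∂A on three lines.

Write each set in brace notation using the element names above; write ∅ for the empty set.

interior: largest open inside A is {0} (from ∅, {0})
cl via duality: int({1,2}) = ∅, so X∖∅ = {1,0,2}
cl∖int = {1,2}

int(A) = {0}
cl(A)  = {1,0,2}
∂A     = {1,2}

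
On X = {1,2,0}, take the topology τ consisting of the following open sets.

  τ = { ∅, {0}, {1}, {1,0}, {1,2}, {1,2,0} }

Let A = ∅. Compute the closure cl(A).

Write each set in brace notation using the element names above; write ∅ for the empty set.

cl via duality: int({1,2,0}) = {1,2,0}, so X∖{1,2,0} = ∅

∅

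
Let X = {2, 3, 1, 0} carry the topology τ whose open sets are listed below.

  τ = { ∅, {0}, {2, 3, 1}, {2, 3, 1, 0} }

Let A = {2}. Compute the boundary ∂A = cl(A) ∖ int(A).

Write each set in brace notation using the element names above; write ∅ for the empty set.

{2, 3, 1}

U open, U⊆A: ∅. int(A) = ⋃ = ∅
X∖A={3, 1, 0}, int(X∖A)={0}, hence cl(A)={2, 3, 1}
∂A: remove int from cl → {2, 3, 1}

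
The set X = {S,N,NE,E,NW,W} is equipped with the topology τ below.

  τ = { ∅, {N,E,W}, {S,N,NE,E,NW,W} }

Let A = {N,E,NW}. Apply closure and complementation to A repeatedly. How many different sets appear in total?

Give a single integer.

4

closure: X∖int(X∖A) = X∖∅ = {S,N,NE,E,NW,W}
Let k=closure and c=complement:
  1. A     = {N,E,NW}
  2. kA    = {S,N,NE,E,NW,W}
  3. cA    = {S,NE,W}
  4. ckA   = ∅
— saturated at 4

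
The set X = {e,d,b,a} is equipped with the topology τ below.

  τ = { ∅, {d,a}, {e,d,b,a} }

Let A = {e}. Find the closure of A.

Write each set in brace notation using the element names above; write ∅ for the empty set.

{e,b}

cl via duality: int({d,b,a}) = {d,a}, so X∖{d,a} = {e,b}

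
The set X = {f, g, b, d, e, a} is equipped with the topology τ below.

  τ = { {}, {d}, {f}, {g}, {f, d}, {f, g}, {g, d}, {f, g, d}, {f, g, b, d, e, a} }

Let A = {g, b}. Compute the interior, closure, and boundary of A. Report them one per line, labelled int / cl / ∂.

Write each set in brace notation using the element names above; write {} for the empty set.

int(A) = {g}
cl(A)  = {g, b, e, a}
∂A     = {b, e, a}

U open, U⊆A: {}, {g}. int(A) = ⋃ = {g}
X∖A={f, d, e, a}, int(X∖A)={f, d}, hence cl(A)={g, b, e, a}
∂A: remove int from cl → {b, e, a}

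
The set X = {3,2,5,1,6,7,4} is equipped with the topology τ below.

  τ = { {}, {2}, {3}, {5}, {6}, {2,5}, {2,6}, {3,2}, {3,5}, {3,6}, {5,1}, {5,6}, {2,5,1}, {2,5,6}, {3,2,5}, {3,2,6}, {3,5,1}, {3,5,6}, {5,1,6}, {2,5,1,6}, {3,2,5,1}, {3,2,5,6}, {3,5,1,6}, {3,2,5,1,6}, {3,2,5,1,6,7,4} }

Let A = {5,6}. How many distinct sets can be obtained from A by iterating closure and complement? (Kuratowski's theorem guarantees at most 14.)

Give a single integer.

6

complement {3,2,1,7,4}; its interior {3,2}; cl(A) = X∖{3,2} = {5,1,6,7,4}
With k = closure, c = complement:
  1. A     = {5,6}
  2. kA    = {5,1,6,7,4}
  3. cA    = {3,2,1,7,4}
  4. ckA   = {3,2}
  5. kckA  = {3,2,7,4}
  6. ckckA = {5,1,6}
k, c of each give nothing new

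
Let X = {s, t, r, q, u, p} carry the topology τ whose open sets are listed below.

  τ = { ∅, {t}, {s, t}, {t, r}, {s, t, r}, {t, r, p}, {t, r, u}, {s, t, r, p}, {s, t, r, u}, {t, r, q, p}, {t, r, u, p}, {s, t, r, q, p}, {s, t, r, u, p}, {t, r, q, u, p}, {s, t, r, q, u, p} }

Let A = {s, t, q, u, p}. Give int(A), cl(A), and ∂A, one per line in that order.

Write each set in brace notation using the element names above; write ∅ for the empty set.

opens ⊆ A: ∅, {t}, {s, t}; union → int = {s, t}
complement {r}; its interior ∅; cl(A) = X∖∅ = {s, t, r, q, u, p}
boundary = {s, t, r, q, u, p} ∖ {s, t} = {r, q, u, p}

int(A) = {s, t}
cl(A)  = {s, t, r, q, u, p}
∂A     = {r, q, u, p}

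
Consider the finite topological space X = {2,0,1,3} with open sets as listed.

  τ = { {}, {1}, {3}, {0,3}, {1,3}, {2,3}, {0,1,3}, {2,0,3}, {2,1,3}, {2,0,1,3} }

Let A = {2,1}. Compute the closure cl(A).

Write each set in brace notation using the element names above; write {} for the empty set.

{2,1}

complement {0,3}; its interior {0,3}; cl(A) = X∖{0,3} = {2,1}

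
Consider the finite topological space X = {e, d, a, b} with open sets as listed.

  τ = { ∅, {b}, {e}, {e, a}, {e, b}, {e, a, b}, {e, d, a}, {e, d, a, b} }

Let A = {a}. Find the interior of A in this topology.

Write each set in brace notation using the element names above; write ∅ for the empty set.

opens ⊆ A: ∅; union → int = ∅

∅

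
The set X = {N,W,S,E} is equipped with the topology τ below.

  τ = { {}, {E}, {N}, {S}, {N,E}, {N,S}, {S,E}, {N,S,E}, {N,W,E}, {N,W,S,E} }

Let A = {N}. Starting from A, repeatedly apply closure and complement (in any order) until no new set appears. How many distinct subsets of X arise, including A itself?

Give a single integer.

X∖A={W,S,E}, int(X∖A)={S,E}, hence cl(A)={N,W}
Orbit (k=closure, c=complement):
  1. A     = {N}
  2. kA    = {N,W}
  3. cA    = {W,S,E}
  4. ckA   = {S,E}
(closed under both — stop)

4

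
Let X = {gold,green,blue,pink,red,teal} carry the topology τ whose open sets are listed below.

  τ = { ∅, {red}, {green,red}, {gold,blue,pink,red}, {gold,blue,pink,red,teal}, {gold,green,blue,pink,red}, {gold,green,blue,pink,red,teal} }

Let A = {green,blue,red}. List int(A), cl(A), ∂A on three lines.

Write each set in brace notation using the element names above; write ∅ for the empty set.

int(A) = {green,red}
cl(A)  = {gold,green,blue,pink,red,teal}
∂A     = {gold,blue,pink,teal}

opens ⊆ A: ∅, {red}, {green,red}; union → int = {green,red}
complement {gold,pink,teal}; its interior ∅; cl(A) = X∖∅ = {gold,green,blue,pink,red,teal}
boundary = {gold,green,blue,pink,red,teal} ∖ {green,red} = {gold,blue,pink,teal}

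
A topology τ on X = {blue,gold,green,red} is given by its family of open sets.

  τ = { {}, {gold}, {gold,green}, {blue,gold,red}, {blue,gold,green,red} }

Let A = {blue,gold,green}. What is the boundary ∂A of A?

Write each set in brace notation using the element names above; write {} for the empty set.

{blue,red}

interior: largest open inside A is {gold,green} (from {}, {gold}, {gold,green})
cl via duality: int({red}) = {}, so X∖{} = {blue,gold,green,red}
cl∖int = {blue,red}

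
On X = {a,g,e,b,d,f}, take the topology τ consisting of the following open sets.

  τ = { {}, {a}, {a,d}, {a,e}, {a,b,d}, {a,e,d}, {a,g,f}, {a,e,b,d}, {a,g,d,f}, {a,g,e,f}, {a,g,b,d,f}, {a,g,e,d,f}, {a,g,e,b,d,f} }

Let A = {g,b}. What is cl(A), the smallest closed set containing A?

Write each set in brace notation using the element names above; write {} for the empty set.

{g,b,f}

cl via duality: int({a,e,d,f}) = {a,e,d}, so X∖{a,e,d} = {g,b,f}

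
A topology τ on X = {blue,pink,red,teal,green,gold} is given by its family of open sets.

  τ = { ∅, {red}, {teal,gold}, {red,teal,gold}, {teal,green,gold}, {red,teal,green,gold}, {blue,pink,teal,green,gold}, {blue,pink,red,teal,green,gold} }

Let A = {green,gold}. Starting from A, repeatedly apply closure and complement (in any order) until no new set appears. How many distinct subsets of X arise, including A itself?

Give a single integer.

closure: X∖int(X∖A) = X∖{red} = {blue,pink,teal,green,gold}
Let k=closure and c=complement:
  1. A     = {green,gold}
  2. kA    = {blue,pink,teal,green,gold}
  3. cA    = {blue,pink,red,teal}
  4. ckA   = {red}
  5. kcA   = {blue,pink,red,teal,green,gold}
  6. ckcA  = ∅
— saturated at 6

6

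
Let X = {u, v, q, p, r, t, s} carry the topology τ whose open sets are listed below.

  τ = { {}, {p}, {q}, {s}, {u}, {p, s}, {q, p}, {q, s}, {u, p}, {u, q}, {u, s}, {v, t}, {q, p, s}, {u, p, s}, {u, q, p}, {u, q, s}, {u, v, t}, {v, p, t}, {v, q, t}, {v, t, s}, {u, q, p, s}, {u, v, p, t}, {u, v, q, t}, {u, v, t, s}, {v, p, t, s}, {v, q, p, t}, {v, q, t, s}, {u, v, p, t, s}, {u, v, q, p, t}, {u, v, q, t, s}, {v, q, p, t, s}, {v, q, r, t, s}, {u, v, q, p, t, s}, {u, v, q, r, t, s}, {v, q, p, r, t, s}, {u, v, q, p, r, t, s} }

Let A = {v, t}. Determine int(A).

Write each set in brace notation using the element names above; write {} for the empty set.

U open, U⊆A: {}, {v, t}. int(A) = ⋃ = {v, t}

{v, t}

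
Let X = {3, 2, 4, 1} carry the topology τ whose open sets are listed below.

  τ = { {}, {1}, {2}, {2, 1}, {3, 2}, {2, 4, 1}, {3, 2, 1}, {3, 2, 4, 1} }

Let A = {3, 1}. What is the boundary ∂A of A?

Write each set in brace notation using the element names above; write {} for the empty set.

{3, 4}

open subsets of A: {}, {1}; so int(A) = {1}
closure: X∖int(X∖A) = X∖{2} = {3, 4, 1}
∂A = {3, 4, 1} minus {1} = {3, 4}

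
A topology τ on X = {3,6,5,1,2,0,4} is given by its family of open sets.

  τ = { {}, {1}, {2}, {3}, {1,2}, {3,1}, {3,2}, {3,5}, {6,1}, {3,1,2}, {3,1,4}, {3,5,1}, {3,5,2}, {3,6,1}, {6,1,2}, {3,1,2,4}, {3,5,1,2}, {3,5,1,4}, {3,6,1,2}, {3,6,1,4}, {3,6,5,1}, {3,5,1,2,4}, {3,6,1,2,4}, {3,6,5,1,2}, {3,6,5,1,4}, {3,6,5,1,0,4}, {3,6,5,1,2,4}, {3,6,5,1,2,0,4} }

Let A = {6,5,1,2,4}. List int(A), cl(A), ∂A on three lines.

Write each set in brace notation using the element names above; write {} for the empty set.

opens ⊆ A: {}, {1}, {2}, {6,1}, {1,2}, {6,1,2}; union → int = {6,1,2}
complement {3,0}; its interior {3}; cl(A) = X∖{3} = {6,5,1,2,0,4}
boundary = {6,5,1,2,0,4} ∖ {6,1,2} = {5,0,4}

int(A) = {6,1,2}
cl(A)  = {6,5,1,2,0,4}
∂A     = {5,0,4}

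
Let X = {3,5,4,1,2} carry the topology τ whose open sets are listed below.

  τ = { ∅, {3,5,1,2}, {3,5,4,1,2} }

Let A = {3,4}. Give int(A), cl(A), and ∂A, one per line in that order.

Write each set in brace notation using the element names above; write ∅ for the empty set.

open subsets of A: ∅; so int(A) = ∅
closure: X∖int(X∖A) = X∖∅ = {3,5,4,1,2}
∂A = {3,5,4,1,2} minus ∅ = {3,5,4,1,2}

int(A) = ∅
cl(A)  = {3,5,4,1,2}
∂A     = {3,5,4,1,2}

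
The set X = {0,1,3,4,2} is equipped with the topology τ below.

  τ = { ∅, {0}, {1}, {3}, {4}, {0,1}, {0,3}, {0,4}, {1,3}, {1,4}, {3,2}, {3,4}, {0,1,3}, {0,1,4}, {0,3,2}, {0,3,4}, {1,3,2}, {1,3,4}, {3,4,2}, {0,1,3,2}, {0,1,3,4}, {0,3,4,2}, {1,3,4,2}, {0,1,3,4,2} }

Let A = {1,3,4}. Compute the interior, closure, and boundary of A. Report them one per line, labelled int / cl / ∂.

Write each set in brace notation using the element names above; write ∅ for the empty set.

int(A) = {1,3,4}
cl(A)  = {1,3,4,2}
∂A     = {2}

open subsets of A: ∅, {1}, {4}, {3}, {3,4}, {1,3}, {1,4}, {1,3,4}; so int(A) = {1,3,4}
closure: X∖int(X∖A) = X∖{0} = {1,3,4,2}
∂A = {1,3,4,2} minus {1,3,4} = {2}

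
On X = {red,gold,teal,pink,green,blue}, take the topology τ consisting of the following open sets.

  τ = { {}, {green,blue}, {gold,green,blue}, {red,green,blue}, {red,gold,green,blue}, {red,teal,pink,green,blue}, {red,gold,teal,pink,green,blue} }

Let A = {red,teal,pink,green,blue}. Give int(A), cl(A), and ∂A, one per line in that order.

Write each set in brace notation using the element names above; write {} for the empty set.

open subsets of A: {}, {green,blue}, {red,green,blue}, {red,teal,pink,green,blue}; so int(A) = {red,teal,pink,green,blue}
closure: X∖int(X∖A) = X∖{} = {red,gold,teal,pink,green,blue}
∂A = {red,gold,teal,pink,green,blue} minus {red,teal,pink,green,blue} = {gold}

int(A) = {red,teal,pink,green,blue}
cl(A)  = {red,gold,teal,pink,green,blue}
∂A     = {gold}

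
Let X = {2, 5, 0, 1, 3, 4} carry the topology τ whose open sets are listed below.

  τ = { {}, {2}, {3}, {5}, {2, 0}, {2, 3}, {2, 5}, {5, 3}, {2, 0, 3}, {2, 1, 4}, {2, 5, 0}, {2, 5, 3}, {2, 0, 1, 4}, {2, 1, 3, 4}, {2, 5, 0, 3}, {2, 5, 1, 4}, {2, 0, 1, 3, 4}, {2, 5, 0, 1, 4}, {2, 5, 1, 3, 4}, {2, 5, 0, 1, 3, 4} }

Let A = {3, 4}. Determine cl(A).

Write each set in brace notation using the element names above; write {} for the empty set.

cl via duality: int({2, 5, 0, 1}) = {2, 5, 0}, so X∖{2, 5, 0} = {1, 3, 4}

{1, 3, 4}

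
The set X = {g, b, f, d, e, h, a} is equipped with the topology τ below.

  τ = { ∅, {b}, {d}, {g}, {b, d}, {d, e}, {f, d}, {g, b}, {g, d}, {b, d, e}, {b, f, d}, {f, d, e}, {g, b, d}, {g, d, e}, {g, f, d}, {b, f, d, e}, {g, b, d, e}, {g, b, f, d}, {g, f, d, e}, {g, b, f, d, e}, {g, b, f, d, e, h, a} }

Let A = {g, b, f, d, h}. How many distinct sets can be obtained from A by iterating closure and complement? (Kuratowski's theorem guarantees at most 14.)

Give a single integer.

complement {e, a}; its interior ∅; cl(A) = X∖∅ = {g, b, f, d, e, h, a}
With k = closure, c = complement:
  1. A     = {g, b, f, d, h}
  2. kA    = {g, b, f, d, e, h, a}
  3. cA    = {e, a}
  4. ckA   = ∅
  5. kcA   = {e, h, a}
  6. ckcA  = {g, b, f, d}
k, c of each give nothing new

6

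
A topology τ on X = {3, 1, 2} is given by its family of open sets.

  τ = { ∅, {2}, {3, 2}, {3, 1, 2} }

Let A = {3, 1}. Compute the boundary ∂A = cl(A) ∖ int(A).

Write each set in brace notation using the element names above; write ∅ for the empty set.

open subsets of A: ∅; so int(A) = ∅
closure: X∖int(X∖A) = X∖{2} = {3, 1}
∂A = {3, 1} minus ∅ = {3, 1}

{3, 1}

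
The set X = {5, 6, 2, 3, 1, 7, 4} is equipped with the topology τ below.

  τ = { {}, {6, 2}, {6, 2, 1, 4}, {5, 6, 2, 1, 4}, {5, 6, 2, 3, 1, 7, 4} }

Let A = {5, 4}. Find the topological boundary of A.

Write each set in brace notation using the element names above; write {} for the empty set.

U open, U⊆A: {}. int(A) = ⋃ = {}
X∖A={6, 2, 3, 1, 7}, int(X∖A)={6, 2}, hence cl(A)={5, 3, 1, 7, 4}
∂A: remove int from cl → {5, 3, 1, 7, 4}

{5, 3, 1, 7, 4}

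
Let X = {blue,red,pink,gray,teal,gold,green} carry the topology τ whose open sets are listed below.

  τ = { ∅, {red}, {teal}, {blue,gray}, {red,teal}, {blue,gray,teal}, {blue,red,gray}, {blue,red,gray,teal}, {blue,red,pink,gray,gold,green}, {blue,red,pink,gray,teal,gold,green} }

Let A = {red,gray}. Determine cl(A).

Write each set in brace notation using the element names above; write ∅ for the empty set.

{blue,red,pink,gray,gold,green}

X∖A={blue,pink,teal,gold,green}, int(X∖A)={teal}, hence cl(A)={blue,red,pink,gray,gold,green}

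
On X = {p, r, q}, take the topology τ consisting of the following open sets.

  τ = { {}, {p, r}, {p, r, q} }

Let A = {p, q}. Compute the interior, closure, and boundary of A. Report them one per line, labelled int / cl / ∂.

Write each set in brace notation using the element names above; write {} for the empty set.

open subsets of A: {}; so int(A) = {}
closure: X∖int(X∖A) = X∖{} = {p, r, q}
∂A = {p, r, q} minus {} = {p, r, q}

int(A) = {}
cl(A)  = {p, r, q}
∂A     = {p, r, q}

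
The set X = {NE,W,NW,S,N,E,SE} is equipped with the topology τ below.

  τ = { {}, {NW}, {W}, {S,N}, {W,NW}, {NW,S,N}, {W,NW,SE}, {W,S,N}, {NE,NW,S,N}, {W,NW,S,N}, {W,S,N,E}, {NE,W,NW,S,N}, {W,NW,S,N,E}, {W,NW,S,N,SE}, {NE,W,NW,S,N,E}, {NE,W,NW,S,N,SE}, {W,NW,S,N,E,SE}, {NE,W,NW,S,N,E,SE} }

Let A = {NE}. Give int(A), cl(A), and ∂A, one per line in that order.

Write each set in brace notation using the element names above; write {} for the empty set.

U open, U⊆A: {}. int(A) = ⋃ = {}
X∖A={W,NW,S,N,E,SE}, int(X∖A)={W,NW,S,N,E,SE}, hence cl(A)={NE}
∂A: remove int from cl → {NE}

int(A) = {}
cl(A)  = {NE}
∂A     = {NE}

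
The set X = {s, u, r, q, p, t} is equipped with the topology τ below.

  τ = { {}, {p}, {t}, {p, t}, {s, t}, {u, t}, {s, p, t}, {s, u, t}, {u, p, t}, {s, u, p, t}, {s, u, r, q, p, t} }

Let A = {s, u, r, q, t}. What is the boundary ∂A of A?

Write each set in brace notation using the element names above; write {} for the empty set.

open subsets of A: {}, {t}, {u, t}, {s, t}, {s, u, t}; so int(A) = {s, u, t}
closure: X∖int(X∖A) = X∖{p} = {s, u, r, q, t}
∂A = {s, u, r, q, t} minus {s, u, t} = {r, q}

{r, q}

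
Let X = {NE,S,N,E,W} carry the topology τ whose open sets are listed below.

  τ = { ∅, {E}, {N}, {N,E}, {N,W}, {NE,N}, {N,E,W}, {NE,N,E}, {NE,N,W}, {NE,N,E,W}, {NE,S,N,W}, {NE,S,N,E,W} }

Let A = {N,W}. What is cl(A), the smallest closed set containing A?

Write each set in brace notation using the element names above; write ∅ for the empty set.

closure: X∖int(X∖A) = X∖{E} = {NE,S,N,W}

{NE,S,N,W}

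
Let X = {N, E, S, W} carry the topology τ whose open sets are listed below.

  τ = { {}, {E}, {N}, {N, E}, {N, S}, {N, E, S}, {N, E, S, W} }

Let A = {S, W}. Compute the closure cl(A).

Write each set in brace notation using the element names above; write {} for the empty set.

closure: X∖int(X∖A) = X∖{N, E} = {S, W}

{S, W}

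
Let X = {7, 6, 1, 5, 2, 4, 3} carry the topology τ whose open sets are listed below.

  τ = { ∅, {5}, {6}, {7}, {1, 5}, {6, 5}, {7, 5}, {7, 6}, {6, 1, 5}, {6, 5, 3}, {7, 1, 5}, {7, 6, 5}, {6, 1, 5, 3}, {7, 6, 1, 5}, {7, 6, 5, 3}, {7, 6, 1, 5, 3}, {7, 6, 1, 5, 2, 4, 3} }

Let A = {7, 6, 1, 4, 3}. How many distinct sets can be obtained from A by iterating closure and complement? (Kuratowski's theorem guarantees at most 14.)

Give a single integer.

8

complement {5, 2}; its interior {5}; cl(A) = X∖{5} = {7, 6, 1, 2, 4, 3}
With k = closure, c = complement:
  1. A     = {7, 6, 1, 4, 3}
  2. kA    = {7, 6, 1, 2, 4, 3}
  3. cA    = {5, 2}
  4. ckA   = {5}
  5. kcA   = {1, 5, 2, 4, 3}
  6. ckcA  = {7, 6}
  7. kckcA = {7, 6, 2, 4, 3}
  8. ckckcA = {1, 5}
k, c of each give nothing new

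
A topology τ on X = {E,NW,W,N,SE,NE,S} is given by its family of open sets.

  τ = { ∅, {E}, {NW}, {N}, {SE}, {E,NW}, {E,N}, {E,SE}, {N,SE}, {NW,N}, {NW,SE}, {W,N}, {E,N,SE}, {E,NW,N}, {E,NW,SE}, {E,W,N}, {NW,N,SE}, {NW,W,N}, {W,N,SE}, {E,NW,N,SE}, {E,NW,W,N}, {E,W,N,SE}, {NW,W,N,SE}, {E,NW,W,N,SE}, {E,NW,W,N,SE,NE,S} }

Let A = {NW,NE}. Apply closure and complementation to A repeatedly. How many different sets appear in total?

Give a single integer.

X∖A={E,W,N,SE,S}, int(X∖A)={E,W,N,SE}, hence cl(A)={NW,NE,S}
Orbit (k=closure, c=complement):
  1. A     = {NW,NE}
  2. kA    = {NW,NE,S}
  3. cA    = {E,W,N,SE,S}
  4. ckA   = {E,W,N,SE}
  5. kcA   = {E,W,N,SE,NE,S}
  6. ckcA  = {NW}
(closed under both — stop)

6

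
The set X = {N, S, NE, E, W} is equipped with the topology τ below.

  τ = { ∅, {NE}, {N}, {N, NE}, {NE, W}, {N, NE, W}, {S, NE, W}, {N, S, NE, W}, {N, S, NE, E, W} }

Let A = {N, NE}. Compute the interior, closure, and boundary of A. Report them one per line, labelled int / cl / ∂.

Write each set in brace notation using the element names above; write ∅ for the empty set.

int(A) = {N, NE}
cl(A)  = {N, S, NE, E, W}
∂A     = {S, E, W}

opens ⊆ A: ∅, {N}, {NE}, {N, NE}; union → int = {N, NE}
complement {S, E, W}; its interior ∅; cl(A) = X∖∅ = {N, S, NE, E, W}
boundary = {N, S, NE, E, W} ∖ {N, NE} = {S, E, W}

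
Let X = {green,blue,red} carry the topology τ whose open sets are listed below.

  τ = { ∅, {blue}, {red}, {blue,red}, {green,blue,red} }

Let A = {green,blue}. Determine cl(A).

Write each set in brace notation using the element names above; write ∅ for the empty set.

cl via duality: int({red}) = {red}, so X∖{red} = {green,blue}

{green,blue}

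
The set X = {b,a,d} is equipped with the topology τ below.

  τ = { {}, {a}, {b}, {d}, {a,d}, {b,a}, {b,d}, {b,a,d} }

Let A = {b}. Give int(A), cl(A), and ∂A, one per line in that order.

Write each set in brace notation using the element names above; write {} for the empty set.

int(A) = {b}
cl(A)  = {b}
∂A     = {}

open subsets of A: {}, {b}; so int(A) = {b}
closure: X∖int(X∖A) = X∖{a,d} = {b}
∂A = {b} minus {b} = {}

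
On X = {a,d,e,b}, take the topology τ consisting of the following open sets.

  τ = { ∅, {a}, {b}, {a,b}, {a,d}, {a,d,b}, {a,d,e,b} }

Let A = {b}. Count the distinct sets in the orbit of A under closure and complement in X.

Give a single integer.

X∖A={a,d,e}, int(X∖A)={a,d}, hence cl(A)={e,b}
Orbit (k=closure, c=complement):
  1. A     = {b}
  2. kA    = {e,b}
  3. cA    = {a,d,e}
  4. ckA   = {a,d}
(closed under both — stop)

4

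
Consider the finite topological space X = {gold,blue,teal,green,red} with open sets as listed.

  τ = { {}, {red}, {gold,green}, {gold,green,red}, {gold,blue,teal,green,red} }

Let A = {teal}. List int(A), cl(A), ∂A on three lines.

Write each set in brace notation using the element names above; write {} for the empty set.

int(A) = {}
cl(A)  = {blue,teal}
∂A     = {blue,teal}

opens ⊆ A: {}; union → int = {}
complement {gold,blue,green,red}; its interior {gold,green,red}; cl(A) = X∖{gold,green,red} = {blue,teal}
boundary = {blue,teal} ∖ {} = {blue,teal}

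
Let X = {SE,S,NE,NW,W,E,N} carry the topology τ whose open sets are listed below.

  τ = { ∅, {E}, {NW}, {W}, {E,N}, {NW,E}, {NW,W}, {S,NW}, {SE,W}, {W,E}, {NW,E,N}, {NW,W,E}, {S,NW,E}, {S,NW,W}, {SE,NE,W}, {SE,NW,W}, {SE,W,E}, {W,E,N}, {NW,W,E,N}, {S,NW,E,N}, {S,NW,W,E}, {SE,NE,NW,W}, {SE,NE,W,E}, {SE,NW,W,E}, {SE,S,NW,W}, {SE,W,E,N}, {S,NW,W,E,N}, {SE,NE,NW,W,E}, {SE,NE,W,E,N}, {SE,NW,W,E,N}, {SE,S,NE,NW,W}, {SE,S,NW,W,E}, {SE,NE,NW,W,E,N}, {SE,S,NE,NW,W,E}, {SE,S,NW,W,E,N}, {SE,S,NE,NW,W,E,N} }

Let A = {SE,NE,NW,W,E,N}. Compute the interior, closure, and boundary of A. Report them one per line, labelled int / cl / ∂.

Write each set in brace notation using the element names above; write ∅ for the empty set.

U open, U⊆A: ∅, {NW}, {E}, {W}, {NW,E}, {W,E}, {NW,W}, {E,N}, {SE,W}, {NW,W,E}, {NW,E,N}, {SE,W,E}, {SE,NW,W}, {W,E,N}, {SE,NE,W}, {NW,W,E,N}, {SE,NE,W,E}, {SE,NE,NW,W}, {SE,NW,W,E}, {SE,W,E,N}, {SE,NE,NW,W,E}, {SE,NW,W,E,N}, {SE,NE,W,E,N}, {SE,NE,NW,W,E,N}. int(A) = ⋃ = {SE,NE,NW,W,E,N}
X∖A={S}, int(X∖A)=∅, hence cl(A)={SE,S,NE,NW,W,E,N}
∂A: remove int from cl → {S}

int(A) = {SE,NE,NW,W,E,N}
cl(A)  = {SE,S,NE,NW,W,E,N}
∂A     = {S}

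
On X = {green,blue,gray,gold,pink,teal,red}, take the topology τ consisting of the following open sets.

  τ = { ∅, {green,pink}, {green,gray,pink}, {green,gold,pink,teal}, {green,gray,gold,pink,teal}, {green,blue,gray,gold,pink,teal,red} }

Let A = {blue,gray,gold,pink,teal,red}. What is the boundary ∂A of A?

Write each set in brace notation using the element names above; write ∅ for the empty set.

{green,blue,gray,gold,pink,teal,red}

U open, U⊆A: ∅. int(A) = ⋃ = ∅
X∖A={green}, int(X∖A)=∅, hence cl(A)={green,blue,gray,gold,pink,teal,red}
∂A: remove int from cl → {green,blue,gray,gold,pink,teal,red}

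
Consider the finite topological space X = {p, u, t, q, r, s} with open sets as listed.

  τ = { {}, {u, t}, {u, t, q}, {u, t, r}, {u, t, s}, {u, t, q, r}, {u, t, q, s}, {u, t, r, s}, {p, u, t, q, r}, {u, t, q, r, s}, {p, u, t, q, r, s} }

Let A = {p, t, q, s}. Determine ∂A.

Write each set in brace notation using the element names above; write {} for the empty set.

open subsets of A: {}; so int(A) = {}
closure: X∖int(X∖A) = X∖{} = {p, u, t, q, r, s}
∂A = {p, u, t, q, r, s} minus {} = {p, u, t, q, r, s}

{p, u, t, q, r, s}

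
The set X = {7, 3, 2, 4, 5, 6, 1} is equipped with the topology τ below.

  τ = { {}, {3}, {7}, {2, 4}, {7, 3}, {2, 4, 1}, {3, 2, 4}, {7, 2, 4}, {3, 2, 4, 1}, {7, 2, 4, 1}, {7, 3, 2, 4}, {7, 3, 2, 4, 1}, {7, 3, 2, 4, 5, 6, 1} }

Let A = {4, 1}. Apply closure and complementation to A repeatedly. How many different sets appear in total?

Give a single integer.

8

complement {7, 3, 2, 5, 6}; its interior {7, 3}; cl(A) = X∖{7, 3} = {2, 4, 5, 6, 1}
With k = closure, c = complement:
  1. A     = {4, 1}
  2. kA    = {2, 4, 5, 6, 1}
  3. cA    = {7, 3, 2, 5, 6}
  4. ckA   = {7, 3}
  5. kcA   = {7, 3, 2, 4, 5, 6, 1}
  6. kckA  = {7, 3, 5, 6}
  7. ckcA  = {}
  8. ckckA = {2, 4, 1}
k, c of each give nothing new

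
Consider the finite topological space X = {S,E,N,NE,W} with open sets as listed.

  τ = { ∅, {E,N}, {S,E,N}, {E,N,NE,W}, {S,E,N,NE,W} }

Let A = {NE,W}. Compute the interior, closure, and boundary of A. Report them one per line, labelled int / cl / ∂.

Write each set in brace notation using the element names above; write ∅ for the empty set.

interior: largest open inside A is ∅ (from ∅)
cl via duality: int({S,E,N}) = {S,E,N}, so X∖{S,E,N} = {NE,W}
cl∖int = {NE,W}

int(A) = ∅
cl(A)  = {NE,W}
∂A     = {NE,W}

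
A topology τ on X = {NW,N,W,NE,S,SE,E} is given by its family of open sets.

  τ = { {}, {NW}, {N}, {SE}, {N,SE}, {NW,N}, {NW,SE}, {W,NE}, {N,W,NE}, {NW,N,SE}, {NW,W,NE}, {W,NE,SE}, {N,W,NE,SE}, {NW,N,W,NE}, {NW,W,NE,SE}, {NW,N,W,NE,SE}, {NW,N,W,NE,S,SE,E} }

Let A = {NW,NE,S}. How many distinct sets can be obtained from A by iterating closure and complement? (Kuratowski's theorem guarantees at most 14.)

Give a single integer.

complement {N,W,SE,E}; its interior {N,SE}; cl(A) = X∖{N,SE} = {NW,W,NE,S,E}
With k = closure, c = complement:
  1. A     = {NW,NE,S}
  2. kA    = {NW,W,NE,S,E}
  3. cA    = {N,W,SE,E}
  4. ckA   = {N,SE}
  5. kcA   = {N,W,NE,S,SE,E}
  6. kckA  = {N,S,SE,E}
  7. ckcA  = {NW}
  8. ckckA = {NW,W,NE}
  9. kckcA = {NW,S,E}
  10. ckckcA = {N,W,NE,SE}
k, c of each give nothing new

10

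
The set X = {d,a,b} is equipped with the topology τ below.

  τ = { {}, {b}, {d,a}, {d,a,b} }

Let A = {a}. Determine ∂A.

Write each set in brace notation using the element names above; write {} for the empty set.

open subsets of A: {}; so int(A) = {}
closure: X∖int(X∖A) = X∖{b} = {d,a}
∂A = {d,a} minus {} = {d,a}

{d,a}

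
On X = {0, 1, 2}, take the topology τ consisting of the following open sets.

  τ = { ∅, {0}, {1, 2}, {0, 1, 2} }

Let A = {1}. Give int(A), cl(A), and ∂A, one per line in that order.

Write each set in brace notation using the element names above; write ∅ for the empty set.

opens ⊆ A: ∅; union → int = ∅
complement {0, 2}; its interior {0}; cl(A) = X∖{0} = {1, 2}
boundary = {1, 2} ∖ ∅ = {1, 2}

int(A) = ∅
cl(A)  = {1, 2}
∂A     = {1, 2}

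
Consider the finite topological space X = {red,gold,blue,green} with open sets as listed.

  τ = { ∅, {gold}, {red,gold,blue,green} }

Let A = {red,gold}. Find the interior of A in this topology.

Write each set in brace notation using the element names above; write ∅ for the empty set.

opens ⊆ A: ∅, {gold}; union → int = {gold}

{gold}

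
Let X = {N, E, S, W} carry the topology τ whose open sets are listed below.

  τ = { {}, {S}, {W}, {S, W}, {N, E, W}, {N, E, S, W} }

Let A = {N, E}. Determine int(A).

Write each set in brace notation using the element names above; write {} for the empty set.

interior: largest open inside A is {} (from {})

{}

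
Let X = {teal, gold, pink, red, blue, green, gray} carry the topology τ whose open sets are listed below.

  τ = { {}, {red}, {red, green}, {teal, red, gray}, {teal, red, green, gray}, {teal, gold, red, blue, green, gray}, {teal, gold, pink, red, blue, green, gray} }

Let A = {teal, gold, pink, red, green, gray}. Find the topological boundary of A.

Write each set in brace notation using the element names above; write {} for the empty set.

{gold, pink, blue}

U open, U⊆A: {}, {red}, {red, green}, {teal, red, gray}, {teal, red, green, gray}. int(A) = ⋃ = {teal, red, green, gray}
X∖A={blue}, int(X∖A)={}, hence cl(A)={teal, gold, pink, red, blue, green, gray}
∂A: remove int from cl → {gold, pink, blue}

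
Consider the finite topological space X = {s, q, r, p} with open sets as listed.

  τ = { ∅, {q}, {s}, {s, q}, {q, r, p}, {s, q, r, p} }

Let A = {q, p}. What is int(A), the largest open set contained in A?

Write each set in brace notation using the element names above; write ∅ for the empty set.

interior: largest open inside A is {q} (from ∅, {q})

{q}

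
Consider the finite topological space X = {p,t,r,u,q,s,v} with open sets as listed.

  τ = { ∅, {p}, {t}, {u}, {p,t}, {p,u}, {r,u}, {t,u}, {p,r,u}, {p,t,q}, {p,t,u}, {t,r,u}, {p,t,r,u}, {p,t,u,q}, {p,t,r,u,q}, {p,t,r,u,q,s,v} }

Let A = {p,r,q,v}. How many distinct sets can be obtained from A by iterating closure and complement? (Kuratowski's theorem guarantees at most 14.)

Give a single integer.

closure: X∖int(X∖A) = X∖{t,u} = {p,r,q,s,v}
Let k=closure and c=complement:
  1. A     = {p,r,q,v}
  2. kA    = {p,r,q,s,v}
  3. cA    = {t,u,s}
  4. ckA   = {t,u}
  5. kcA   = {t,r,u,q,s,v}
  6. ckcA  = {p}
  7. kckcA = {p,q,s,v}
  8. ckckcA = {t,r,u}
— saturated at 8

8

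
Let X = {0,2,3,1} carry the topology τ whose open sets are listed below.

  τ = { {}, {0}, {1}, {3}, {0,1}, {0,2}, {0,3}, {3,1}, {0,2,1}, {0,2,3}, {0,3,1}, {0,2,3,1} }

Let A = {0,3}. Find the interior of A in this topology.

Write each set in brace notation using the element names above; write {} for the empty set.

{0,3}

U open, U⊆A: {}, {0}, {3}, {0,3}. int(A) = ⋃ = {0,3}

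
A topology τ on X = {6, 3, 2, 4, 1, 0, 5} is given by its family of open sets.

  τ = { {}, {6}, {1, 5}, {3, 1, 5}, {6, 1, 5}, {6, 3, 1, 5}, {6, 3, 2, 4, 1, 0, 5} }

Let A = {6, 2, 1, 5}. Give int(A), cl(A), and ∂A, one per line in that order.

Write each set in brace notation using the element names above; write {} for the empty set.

int(A) = {6, 1, 5}
cl(A)  = {6, 3, 2, 4, 1, 0, 5}
∂A     = {3, 2, 4, 0}

interior: largest open inside A is {6, 1, 5} (from {}, {6}, {1, 5}, {6, 1, 5})
cl via duality: int({3, 4, 0}) = {}, so X∖{} = {6, 3, 2, 4, 1, 0, 5}
cl∖int = {3, 2, 4, 0}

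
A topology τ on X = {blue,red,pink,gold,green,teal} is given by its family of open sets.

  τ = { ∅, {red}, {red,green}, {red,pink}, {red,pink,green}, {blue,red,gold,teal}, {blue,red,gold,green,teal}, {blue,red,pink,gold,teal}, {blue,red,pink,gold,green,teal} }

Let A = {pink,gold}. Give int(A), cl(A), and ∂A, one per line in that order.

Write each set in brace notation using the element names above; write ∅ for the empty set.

int(A) = ∅
cl(A)  = {blue,pink,gold,teal}
∂A     = {blue,pink,gold,teal}

opens ⊆ A: ∅; union → int = ∅
complement {blue,red,green,teal}; its interior {red,green}; cl(A) = X∖{red,green} = {blue,pink,gold,teal}
boundary = {blue,pink,gold,teal} ∖ ∅ = {blue,pink,gold,teal}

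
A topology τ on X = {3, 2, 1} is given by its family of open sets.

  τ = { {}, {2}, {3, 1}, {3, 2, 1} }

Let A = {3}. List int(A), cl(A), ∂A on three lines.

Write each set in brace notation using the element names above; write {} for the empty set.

int(A) = {}
cl(A)  = {3, 1}
∂A     = {3, 1}

U open, U⊆A: {}. int(A) = ⋃ = {}
X∖A={2, 1}, int(X∖A)={2}, hence cl(A)={3, 1}
∂A: remove int from cl → {3, 1}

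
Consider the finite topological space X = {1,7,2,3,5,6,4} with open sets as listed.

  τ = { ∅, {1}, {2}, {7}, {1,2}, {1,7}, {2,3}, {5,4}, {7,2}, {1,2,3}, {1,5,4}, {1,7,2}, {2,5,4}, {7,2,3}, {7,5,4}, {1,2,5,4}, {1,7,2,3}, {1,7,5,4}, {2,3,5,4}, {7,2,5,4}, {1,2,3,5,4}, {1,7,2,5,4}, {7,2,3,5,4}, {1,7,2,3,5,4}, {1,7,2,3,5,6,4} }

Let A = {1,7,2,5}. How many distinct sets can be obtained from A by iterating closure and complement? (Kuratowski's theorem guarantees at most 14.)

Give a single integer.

complement {3,6,4}; its interior ∅; cl(A) = X∖∅ = {1,7,2,3,5,6,4}
With k = closure, c = complement:
  1. A     = {1,7,2,5}
  2. kA    = {1,7,2,3,5,6,4}
  3. cA    = {3,6,4}
  4. ckA   = ∅
  5. kcA   = {3,5,6,4}
  6. ckcA  = {1,7,2}
  7. kckcA = {1,7,2,3,6}
  8. ckckcA = {5,4}
  9. kckckcA = {5,6,4}
  10. ckckckcA = {1,7,2,3}
k, c of each give nothing new

10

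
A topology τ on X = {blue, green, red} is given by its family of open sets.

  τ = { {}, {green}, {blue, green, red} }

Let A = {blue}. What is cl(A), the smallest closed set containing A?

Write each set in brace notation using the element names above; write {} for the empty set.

X∖A={green, red}, int(X∖A)={green}, hence cl(A)={blue, red}

{blue, red}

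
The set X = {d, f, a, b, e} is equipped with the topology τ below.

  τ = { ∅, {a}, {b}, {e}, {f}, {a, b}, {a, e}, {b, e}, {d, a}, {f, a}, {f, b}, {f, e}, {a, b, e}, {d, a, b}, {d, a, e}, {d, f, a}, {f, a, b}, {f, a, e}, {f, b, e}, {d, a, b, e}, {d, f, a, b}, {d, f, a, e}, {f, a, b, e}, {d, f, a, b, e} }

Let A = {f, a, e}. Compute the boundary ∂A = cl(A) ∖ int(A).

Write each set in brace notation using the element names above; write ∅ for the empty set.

opens ⊆ A: ∅, {f}, {a}, {e}, {f, a}, {a, e}, {f, e}, {f, a, e}; union → int = {f, a, e}
complement {d, b}; its interior {b}; cl(A) = X∖{b} = {d, f, a, e}
boundary = {d, f, a, e} ∖ {f, a, e} = {d}

{d}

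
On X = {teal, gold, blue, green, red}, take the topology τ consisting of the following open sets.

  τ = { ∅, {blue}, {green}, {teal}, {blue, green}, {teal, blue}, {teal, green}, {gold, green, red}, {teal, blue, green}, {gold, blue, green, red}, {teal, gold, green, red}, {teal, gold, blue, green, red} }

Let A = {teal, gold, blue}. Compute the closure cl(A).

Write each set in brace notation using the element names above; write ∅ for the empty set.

{teal, gold, blue, red}

complement {green, red}; its interior {green}; cl(A) = X∖{green} = {teal, gold, blue, red}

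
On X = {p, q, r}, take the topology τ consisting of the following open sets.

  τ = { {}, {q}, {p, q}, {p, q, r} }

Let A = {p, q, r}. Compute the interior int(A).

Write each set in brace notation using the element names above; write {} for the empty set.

opens ⊆ A: {}, {q}, {p, q}, {p, q, r}; union → int = {p, q, r}

{p, q, r}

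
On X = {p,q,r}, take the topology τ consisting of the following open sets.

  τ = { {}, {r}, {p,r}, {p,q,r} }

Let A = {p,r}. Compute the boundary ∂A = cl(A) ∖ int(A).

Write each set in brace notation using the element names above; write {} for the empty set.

interior: largest open inside A is {p,r} (from {}, {r}, {p,r})
cl via duality: int({q}) = {}, so X∖{} = {p,q,r}
cl∖int = {q}

{q}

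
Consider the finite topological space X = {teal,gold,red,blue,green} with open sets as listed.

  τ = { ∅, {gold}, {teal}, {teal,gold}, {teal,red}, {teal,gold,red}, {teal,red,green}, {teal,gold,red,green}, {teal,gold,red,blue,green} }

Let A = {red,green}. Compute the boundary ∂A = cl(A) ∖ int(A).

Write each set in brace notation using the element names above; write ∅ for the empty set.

{red,blue,green}

U open, U⊆A: ∅. int(A) = ⋃ = ∅
X∖A={teal,gold,blue}, int(X∖A)={teal,gold}, hence cl(A)={red,blue,green}
∂A: remove int from cl → {red,blue,green}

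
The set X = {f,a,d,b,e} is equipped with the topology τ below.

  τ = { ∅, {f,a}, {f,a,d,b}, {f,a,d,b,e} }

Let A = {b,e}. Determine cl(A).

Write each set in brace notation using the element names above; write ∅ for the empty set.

{d,b,e}

cl via duality: int({f,a,d}) = {f,a}, so X∖{f,a} = {d,b,e}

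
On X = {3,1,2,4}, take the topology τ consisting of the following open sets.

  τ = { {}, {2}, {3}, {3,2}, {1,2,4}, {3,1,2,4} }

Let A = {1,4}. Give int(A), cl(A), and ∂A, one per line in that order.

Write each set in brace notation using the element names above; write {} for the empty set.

int(A) = {}
cl(A)  = {1,4}
∂A     = {1,4}

open subsets of A: {}; so int(A) = {}
closure: X∖int(X∖A) = X∖{3,2} = {1,4}
∂A = {1,4} minus {} = {1,4}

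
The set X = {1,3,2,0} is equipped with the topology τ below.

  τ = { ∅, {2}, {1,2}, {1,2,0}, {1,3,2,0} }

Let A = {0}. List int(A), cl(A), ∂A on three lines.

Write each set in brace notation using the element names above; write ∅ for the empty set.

opens ⊆ A: ∅; union → int = ∅
complement {1,3,2}; its interior {1,2}; cl(A) = X∖{1,2} = {3,0}
boundary = {3,0} ∖ ∅ = {3,0}

int(A) = ∅
cl(A)  = {3,0}
∂A     = {3,0}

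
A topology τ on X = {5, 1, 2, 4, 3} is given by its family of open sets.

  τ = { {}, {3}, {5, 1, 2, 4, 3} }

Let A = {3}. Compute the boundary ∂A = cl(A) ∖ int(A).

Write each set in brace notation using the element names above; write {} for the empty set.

{5, 1, 2, 4}

interior: largest open inside A is {3} (from {}, {3})
cl via duality: int({5, 1, 2, 4}) = {}, so X∖{} = {5, 1, 2, 4, 3}
cl∖int = {5, 1, 2, 4}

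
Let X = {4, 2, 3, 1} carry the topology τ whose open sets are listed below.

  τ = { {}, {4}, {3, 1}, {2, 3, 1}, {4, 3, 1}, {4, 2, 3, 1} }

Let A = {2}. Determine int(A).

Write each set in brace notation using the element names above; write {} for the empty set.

{}

opens ⊆ A: {}; union → int = {}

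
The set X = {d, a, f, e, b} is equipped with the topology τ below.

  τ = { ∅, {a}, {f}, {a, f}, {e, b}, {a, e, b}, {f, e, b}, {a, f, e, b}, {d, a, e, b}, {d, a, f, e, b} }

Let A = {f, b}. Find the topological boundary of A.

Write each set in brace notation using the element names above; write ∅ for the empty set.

opens ⊆ A: ∅, {f}; union → int = {f}
complement {d, a, e}; its interior {a}; cl(A) = X∖{a} = {d, f, e, b}
boundary = {d, f, e, b} ∖ {f} = {d, e, b}

{d, e, b}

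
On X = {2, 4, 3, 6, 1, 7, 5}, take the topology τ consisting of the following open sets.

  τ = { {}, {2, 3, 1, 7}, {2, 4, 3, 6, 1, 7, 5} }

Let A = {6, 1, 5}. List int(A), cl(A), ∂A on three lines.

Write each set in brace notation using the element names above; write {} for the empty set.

opens ⊆ A: {}; union → int = {}
complement {2, 4, 3, 7}; its interior {}; cl(A) = X∖{} = {2, 4, 3, 6, 1, 7, 5}
boundary = {2, 4, 3, 6, 1, 7, 5} ∖ {} = {2, 4, 3, 6, 1, 7, 5}

int(A) = {}
cl(A)  = {2, 4, 3, 6, 1, 7, 5}
∂A     = {2, 4, 3, 6, 1, 7, 5}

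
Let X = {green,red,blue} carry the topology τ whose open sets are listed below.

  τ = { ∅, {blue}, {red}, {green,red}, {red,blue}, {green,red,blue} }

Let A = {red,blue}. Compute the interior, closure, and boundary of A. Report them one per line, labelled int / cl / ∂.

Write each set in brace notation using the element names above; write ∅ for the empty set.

int(A) = {red,blue}
cl(A)  = {green,red,blue}
∂A     = {green}

open subsets of A: ∅, {red}, {blue}, {red,blue}; so int(A) = {red,blue}
closure: X∖int(X∖A) = X∖∅ = {green,red,blue}
∂A = {green,red,blue} minus {red,blue} = {green}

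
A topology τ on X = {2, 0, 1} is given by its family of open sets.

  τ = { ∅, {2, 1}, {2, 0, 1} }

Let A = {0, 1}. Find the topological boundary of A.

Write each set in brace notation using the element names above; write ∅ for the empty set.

opens ⊆ A: ∅; union → int = ∅
complement {2}; its interior ∅; cl(A) = X∖∅ = {2, 0, 1}
boundary = {2, 0, 1} ∖ ∅ = {2, 0, 1}

{2, 0, 1}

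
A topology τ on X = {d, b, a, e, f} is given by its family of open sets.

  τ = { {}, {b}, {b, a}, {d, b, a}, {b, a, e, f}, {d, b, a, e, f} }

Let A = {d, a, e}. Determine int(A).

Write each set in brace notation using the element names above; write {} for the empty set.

interior: largest open inside A is {} (from {})

{}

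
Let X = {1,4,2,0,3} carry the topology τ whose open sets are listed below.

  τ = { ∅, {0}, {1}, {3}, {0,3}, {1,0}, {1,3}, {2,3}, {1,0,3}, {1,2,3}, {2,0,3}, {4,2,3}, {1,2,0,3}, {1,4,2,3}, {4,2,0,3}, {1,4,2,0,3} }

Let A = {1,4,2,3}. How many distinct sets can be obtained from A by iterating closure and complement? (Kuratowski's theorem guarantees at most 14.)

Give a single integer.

2

complement {0}; its interior {0}; cl(A) = X∖{0} = {1,4,2,3}
With k = closure, c = complement:
  1. A     = {1,4,2,3}
  2. cA    = {0}
k, c of each give nothing new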